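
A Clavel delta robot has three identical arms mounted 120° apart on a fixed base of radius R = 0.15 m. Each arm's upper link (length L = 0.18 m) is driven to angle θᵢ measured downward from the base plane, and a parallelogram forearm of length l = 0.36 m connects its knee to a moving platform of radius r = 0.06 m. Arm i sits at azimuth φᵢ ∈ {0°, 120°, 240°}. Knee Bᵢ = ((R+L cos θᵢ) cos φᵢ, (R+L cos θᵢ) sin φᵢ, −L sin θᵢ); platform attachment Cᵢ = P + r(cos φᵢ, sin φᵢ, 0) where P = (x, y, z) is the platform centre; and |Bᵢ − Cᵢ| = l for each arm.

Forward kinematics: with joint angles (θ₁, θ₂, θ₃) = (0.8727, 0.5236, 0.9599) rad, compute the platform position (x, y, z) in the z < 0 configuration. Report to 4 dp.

(-0.0234, 0.0722, -0.4060)

arm 1 at φ=0.0°: e+L cos θ1 = 0.2057;  O1 = (0.2057, 0.0000, -0.1379)
O2 = (0.2459·cos120.0°, 0.2459·sin120.0°, -0.0900) = (-0.1229, 0.2129, -0.0900)
arm 3 at φ=240.0°: e+L cos θ3 = 0.1932;  O3 = (-0.0966, -0.1674, -0.1474)
eliminate P² terms by subtracting sphere 1 from 2 and 3
linear system: -0.6573x+0.4259y = 0.0072−0.0958z; -0.6046x+-0.3347y = -0.0022−-0.0191z
det = 0.4775;  x = -0.0031+0.0501z,  y = 0.0122+-0.1476z
sphere 1 gives Az²+Bz+C=0 with A=1.0243, B=0.2513, C=-0.0669;  B²−4AC=0.3370;  roots -0.4060, 0.1607;  negative root z = -0.4060
x = -0.0234, y = 0.0722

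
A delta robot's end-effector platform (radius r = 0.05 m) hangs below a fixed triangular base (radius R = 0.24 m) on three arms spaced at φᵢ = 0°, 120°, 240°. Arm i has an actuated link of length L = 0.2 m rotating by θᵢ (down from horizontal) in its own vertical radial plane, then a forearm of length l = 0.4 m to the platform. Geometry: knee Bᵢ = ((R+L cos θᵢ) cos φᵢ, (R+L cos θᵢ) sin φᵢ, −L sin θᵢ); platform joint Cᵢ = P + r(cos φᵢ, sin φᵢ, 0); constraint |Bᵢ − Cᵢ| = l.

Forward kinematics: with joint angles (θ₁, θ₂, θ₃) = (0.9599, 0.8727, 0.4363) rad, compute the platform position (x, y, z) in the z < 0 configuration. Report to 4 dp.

arm 1 at φ=0.0°: ρ1 = 0.3047;  centre 1 = (0.3047, 0.0000, -0.1638)
arm 2 at φ=120.0°: ρ2 = 0.3186;  centre 2 = (-0.1593, 0.2759, -0.1532)
φ3=240.0°: virtual centre (-0.1856, -0.3215, -0.0845), radius l
subtract pairs → two planes through P
[-0.9280 0.5517 0.0212]·P = 0.0053;  [-0.9807 -0.6430 0.1586]·P = 0.0253
Cramer: x(z) = -0.0152+0.0889z;  y(z) = -0.0161+0.1111z
sphere 1 gives Az²+Bz+C=0 with A=1.0202, B=0.2672, C=-0.0305;  B²−4AC=0.1960;  roots -0.3479, 0.0860;  negative root z = -0.3479
x = -0.0462, y = -0.0547

(-0.0462, -0.0547, -0.3479)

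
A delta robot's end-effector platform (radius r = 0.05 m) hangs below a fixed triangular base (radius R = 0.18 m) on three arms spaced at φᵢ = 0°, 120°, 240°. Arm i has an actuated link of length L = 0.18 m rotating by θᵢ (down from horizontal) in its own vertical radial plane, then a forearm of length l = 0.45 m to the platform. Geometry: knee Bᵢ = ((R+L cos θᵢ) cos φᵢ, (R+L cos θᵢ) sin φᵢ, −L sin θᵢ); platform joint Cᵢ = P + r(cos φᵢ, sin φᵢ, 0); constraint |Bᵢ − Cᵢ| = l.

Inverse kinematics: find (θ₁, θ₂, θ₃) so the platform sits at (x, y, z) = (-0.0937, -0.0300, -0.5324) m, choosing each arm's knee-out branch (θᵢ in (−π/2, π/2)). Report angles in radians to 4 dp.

φ1=0.0° → target in arm frame (-0.0937, -0.0300)
  A cos θ + B sin θ = C:  0.2237·cos θ + -0.5324·sin θ = -0.4564
  γ=atan2(-0.5324,0.2237)=-1.1730;  ψ=arccos(-0.7903)=2.4820;  θ1=γ+ψ≈1.3090
arm 2 (φ=120.0°): x'=0.0209, y'=0.0961
  A=0.1091, B=-0.5324, C=(l²−L²−A²−y'²−z²)/(2L)=-0.3736
  √(A²+B²)=0.5435;  θ2 = -1.3686+2.3288 ≈ 0.9602
φ3=240.0° → target in arm frame (0.0728, -0.0661)
  A=0.0572, B=-0.5324, C=(l²−L²−A²−y'²−z²)/(2L)=-0.3361
  √(A²+B²)=0.5355;  θ3 = -1.4638+2.2494 ≈ 0.7855

θ₁ = 1.3090, θ₂ = 0.9602, θ₃ = 0.7855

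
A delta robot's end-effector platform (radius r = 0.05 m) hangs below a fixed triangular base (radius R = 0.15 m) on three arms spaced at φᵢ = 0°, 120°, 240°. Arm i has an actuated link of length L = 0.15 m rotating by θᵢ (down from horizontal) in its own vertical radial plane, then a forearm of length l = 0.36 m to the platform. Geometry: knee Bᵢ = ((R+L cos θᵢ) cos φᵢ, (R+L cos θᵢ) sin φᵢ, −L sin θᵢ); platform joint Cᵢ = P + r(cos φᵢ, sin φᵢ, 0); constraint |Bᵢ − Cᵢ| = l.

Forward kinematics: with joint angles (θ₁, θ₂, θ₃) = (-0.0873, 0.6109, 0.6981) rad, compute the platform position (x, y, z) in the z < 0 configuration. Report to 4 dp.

(0.0999, 0.0117, -0.3142)

centre 1 = (0.2494·cos0.0°, 0.2494·sin0.0°, 0.0131) = (0.2494, 0.0000, 0.0131)
centre 2 = (0.2229·cos120.0°, 0.2229·sin120.0°, -0.0860) = (-0.1114, 0.1930, -0.0860)
centre 3 = (0.2149·cos240.0°, 0.2149·sin240.0°, -0.0964) = (-0.1075, -0.1861, -0.0964)
|centre ₂|²−|centre ₁|² = -0.0053;  |centre ₃|²−|centre ₁|² = -0.0069
plane₁₂: -0.7217x+0.3860y+-0.1982z = -0.0053
Cramer: x(z) = 0.0085-0.2909z;  y(z) = 0.0022-0.0304z
sphere 1 gives Az²+Bz+C=0 with A=1.0856, B=0.1139, C=-0.0714;  B²−4AC=0.3230;  roots -0.3142, 0.2093;  negative root z = -0.3142
x = 0.0999, y = 0.0117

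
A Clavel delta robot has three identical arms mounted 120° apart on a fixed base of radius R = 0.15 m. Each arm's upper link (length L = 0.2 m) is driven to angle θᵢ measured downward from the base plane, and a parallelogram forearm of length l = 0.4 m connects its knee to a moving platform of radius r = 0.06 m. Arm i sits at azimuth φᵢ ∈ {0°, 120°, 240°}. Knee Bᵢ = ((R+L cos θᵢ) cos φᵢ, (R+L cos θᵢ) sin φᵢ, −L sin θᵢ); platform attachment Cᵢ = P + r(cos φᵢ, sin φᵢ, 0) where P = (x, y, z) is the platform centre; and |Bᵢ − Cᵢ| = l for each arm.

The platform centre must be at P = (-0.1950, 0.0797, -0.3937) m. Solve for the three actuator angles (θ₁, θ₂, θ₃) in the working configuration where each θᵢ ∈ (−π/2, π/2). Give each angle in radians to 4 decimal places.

arm 1 (φ=0.0°): x'=-0.1950, y'=0.0797
  A cos θ + B sin θ = C:  0.2850·cos θ + -0.3937·sin θ = -0.3064
  γ=atan2(-0.3937,0.2850)=-0.9442;  ψ=arccos(-0.6305)=2.2530;  θ1=γ+ψ≈1.3088
rotate P by −φ2: (0.1665, 0.1290, -0.3937)
  e−x'=-0.0765;  (l²−L²−(e−x')²−y'²−z²)/2L = -0.1438
  γ=atan2(-0.3937,-0.0765)=-1.7628;  ψ=arccos(-0.3584)=1.9374;  θ2=γ+ψ≈0.1746
arm 3 (φ=240.0°): x'=0.0285, y'=-0.2087
  e−x'=0.0615;  (l²−L²−(e−x')²−y'²−z²)/2L = -0.2059
  γ=atan2(-0.3937,0.0615)=-1.4158;  ψ=arccos(-0.5167)=2.1137;  θ3=γ+ψ≈0.6980

θ₁ = 1.3088, θ₂ = 0.1746, θ₃ = 0.6980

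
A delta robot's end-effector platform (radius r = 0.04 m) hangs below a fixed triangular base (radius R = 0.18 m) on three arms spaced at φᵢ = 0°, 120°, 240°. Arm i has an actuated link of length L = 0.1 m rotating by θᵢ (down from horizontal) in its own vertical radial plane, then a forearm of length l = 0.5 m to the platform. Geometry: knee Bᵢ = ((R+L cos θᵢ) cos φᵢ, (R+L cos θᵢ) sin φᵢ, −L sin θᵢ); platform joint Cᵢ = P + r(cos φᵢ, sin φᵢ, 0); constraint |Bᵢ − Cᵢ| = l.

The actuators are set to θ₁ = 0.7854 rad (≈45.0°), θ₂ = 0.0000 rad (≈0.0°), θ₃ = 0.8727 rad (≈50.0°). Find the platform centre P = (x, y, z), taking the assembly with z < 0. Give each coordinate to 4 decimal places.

φ1=0.0°: virtual centre (0.2107, 0.0000, -0.0707), radius l
φ2=120.0°: virtual centre (-0.1200, 0.2078, 0.0000), radius l
φ3=240.0°: virtual centre (-0.1021, -0.1769, -0.0766), radius l
|O₂|²−|O₁|² = 0.0082;  |O₃|²−|O₁|² = -0.0018
plane₁₂: -0.6614x+0.4157y+0.1414z = 0.0082
det = 0.4941;  x = -0.0044+0.0913z,  y = 0.0128+-0.1949z
sphere 1 gives Az²+Bz+C=0 with A=1.0463, B=0.0971, C=-0.1986;  B²−4AC=0.8406;  roots -0.4845, 0.3917;  negative root z = -0.4845
x = -0.0486, y = 0.1072

(-0.0486, 0.1072, -0.4845)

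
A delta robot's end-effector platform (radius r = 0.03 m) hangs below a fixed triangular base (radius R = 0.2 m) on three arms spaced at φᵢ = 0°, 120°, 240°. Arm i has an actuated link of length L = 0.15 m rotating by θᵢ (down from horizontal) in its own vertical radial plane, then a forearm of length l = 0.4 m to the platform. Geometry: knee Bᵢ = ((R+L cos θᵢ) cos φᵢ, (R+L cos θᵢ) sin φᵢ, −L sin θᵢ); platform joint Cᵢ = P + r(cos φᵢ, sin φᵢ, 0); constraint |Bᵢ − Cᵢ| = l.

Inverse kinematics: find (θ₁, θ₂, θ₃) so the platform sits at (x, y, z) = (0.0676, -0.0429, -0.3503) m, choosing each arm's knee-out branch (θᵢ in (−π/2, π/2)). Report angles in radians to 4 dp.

θ₁ = 0.2619, θ₂ = 0.9601, θ₃ = 0.6114

arm 1 (φ=0.0°): x'=0.0676, y'=-0.0429
  e−x'=0.1024;  (l²−L²−(e−x')²−y'²−z²)/2L = 0.0082
  γ=atan2(-0.3503,0.1024)=-1.2864;  ψ=arccos(0.0225)=1.5483;  θ1=γ+ψ≈0.2619
φ2=120.0° → target in arm frame (-0.0710, -0.0371)
  A=0.2410, B=-0.3503, C=(l²−L²−A²−y'²−z²)/(2L)=-0.1488
  θ2 = atan2(B,A) + arccos(C/0.4252) = 0.9601
arm 3 (φ=240.0°): x'=0.0034, y'=0.0800
  e−x'=0.1666;  (l²−L²−(e−x')²−y'²−z²)/2L = -0.0646
  γ=atan2(-0.3503,0.1666)=-1.1268;  ψ=arccos(-0.1665)=1.7381;  θ3=γ+ψ≈0.6114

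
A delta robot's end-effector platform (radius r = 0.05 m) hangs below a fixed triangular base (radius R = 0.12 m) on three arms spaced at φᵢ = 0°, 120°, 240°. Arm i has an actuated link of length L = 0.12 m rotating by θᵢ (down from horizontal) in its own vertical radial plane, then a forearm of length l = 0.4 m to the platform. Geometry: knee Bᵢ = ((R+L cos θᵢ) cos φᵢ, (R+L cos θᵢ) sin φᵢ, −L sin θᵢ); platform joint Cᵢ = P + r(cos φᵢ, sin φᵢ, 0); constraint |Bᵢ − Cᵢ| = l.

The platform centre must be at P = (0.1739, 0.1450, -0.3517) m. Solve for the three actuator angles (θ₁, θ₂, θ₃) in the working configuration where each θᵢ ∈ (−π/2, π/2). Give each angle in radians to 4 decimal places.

θ₁ = -0.1744, θ₂ = 0.4364, θ₃ = 1.3093

arm 1 (φ=0.0°): x'=0.1739, y'=0.1450
  A cos θ + B sin θ = C:  -0.1039·cos θ + -0.3517·sin θ = -0.0413
  √(A²+B²)=0.3667;  θ1 = -1.8580+1.6837 ≈ -0.1744
rotate P by −φ2: (0.0386, -0.2231, -0.3517)
  e−x'=0.0314;  (l²−L²−(e−x')²−y'²−z²)/2L = -0.1202
  √(A²+B²)=0.3531;  θ2 = -1.4818+1.9182 ≈ 0.4364
φ3=240.0° → target in arm frame (-0.2125, 0.0781)
  e−x'=0.2825;  (l²−L²−(e−x')²−y'²−z²)/2L = -0.2667
  θ3 = atan2(B,A) + arccos(C/0.4511) = 1.3093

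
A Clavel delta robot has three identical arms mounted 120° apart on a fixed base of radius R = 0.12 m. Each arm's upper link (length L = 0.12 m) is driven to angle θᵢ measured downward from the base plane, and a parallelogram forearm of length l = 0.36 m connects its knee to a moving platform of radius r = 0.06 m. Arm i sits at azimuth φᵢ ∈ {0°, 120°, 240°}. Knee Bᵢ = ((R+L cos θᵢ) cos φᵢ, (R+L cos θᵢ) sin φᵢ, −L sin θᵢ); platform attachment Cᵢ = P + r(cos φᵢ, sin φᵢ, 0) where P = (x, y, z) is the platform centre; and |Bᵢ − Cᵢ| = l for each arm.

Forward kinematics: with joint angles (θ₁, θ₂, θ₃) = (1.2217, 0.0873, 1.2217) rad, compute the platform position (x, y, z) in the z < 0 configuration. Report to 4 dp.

(-0.0926, 0.1604, -0.3704)

φ1=0.0°: virtual centre (0.1010, 0.0000, -0.1128), radius l
arm 2 at φ=120.0°: ρ2 = 0.1795;  S2 = (-0.0898, 0.1555, -0.0105)
φ3=240.0°: virtual centre (-0.0505, -0.0875, -0.1128), radius l
subtract pairs → two planes through P
plane₁₂: -0.3816x+0.3110y+0.2046z = 0.0094
det = 0.1611;  x = -0.0102+0.2223z,  y = 0.0177+-0.3851z
into |P−S₁|² = l²: 1.1977z² + 0.1624z + -0.1042 = 0;  Δ = 0.5255;  z = -0.3704 or 0.2348 → z<0 root = -0.3704
x = -0.0926, y = 0.1604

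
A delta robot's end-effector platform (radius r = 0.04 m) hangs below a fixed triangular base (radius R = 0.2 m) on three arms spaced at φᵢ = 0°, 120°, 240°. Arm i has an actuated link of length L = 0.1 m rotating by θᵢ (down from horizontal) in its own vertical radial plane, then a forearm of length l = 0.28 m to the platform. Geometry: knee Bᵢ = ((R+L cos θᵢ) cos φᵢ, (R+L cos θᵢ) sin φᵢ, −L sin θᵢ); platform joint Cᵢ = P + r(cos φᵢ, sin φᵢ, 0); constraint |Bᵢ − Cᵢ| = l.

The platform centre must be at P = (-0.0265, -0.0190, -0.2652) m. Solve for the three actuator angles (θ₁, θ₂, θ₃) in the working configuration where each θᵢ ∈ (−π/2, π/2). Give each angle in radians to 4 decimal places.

θ₁ = 1.2215, θ₂ = 1.0473, θ₃ = 0.7856

φ1=0.0° → target in arm frame (-0.0265, -0.0190)
  A=0.1865, B=-0.2652, C=(l²−L²−A²−y'²−z²)/(2L)=-0.1854
  γ=atan2(-0.2652,0.1865)=-0.9579;  ψ=arccos(-0.5718)=2.1794;  θ1=γ+ψ≈1.2215
φ2=120.0° → target in arm frame (-0.0032, 0.0324)
  A cos θ + B sin θ = C:  0.1632·cos θ + -0.2652·sin θ = -0.1481
  θ2 = atan2(B,A) + arccos(C/0.3114) = 1.0473
arm 3 (φ=240.0°): x'=0.0297, y'=-0.0134
  A=0.1303, B=-0.2652, C=(l²−L²−A²−y'²−z²)/(2L)=-0.0954
  √(A²+B²)=0.2955;  θ3 = -1.1141+1.8997 ≈ 0.7856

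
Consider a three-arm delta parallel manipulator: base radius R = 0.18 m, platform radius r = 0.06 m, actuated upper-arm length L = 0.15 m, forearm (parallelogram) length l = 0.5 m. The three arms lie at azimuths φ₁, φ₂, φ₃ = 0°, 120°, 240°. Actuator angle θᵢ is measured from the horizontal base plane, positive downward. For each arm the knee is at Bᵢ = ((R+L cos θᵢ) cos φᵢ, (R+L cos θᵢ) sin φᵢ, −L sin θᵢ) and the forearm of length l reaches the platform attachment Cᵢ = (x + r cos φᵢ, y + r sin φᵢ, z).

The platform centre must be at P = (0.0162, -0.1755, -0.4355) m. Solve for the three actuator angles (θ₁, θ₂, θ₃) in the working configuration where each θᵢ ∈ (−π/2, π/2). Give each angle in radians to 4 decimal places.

θ₁ = 0.2618, θ₂ = 0.8725, θ₃ = -0.2619

rotate P by −φ1: (0.0162, -0.1755, -0.4355)
  A=0.1038, B=-0.4355, C=(l²−L²−A²−y'²−z²)/(2L)=-0.0124
  γ=atan2(-0.4355,0.1038)=-1.3368;  ψ=arccos(-0.0278)=1.5986;  θ1=γ+ψ≈0.2618
φ2=120.0° → target in arm frame (-0.1601, 0.0737)
  e−x'=0.2801;  (l²−L²−(e−x')²−y'²−z²)/2L = -0.1535
  θ2 = atan2(B,A) + arccos(C/0.5178) = 0.8725
rotate P by −φ3: (0.1439, 0.1018, -0.4355)
  A=-0.0239, B=-0.4355, C=(l²−L²−A²−y'²−z²)/(2L)=0.0897
  γ=atan2(-0.4355,-0.0239)=-1.6256;  ψ=arccos(0.2057)=1.3637;  θ3=γ+ψ≈-0.2619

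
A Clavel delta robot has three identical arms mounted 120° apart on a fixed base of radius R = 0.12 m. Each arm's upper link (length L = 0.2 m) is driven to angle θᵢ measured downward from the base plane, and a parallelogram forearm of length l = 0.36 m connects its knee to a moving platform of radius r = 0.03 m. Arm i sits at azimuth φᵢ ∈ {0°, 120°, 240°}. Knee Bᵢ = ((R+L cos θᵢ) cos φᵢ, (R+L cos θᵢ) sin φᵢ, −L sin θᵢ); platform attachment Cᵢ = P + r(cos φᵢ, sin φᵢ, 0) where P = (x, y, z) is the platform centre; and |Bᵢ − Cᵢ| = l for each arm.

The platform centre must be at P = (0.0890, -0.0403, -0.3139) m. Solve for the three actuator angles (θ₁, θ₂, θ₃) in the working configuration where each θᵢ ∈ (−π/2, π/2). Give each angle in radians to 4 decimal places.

rotate P by −φ1: (0.0890, -0.0403, -0.3139)
  A=0.0010, B=-0.3139, C=(l²−L²−A²−y'²−z²)/(2L)=-0.0264
  γ=atan2(-0.3139,0.0010)=-1.5676;  ψ=arccos(-0.0841)=1.6550;  θ1=γ+ψ≈0.0874
arm 2 (φ=120.0°): x'=-0.0794, y'=-0.0569
  e−x'=0.1694;  (l²−L²−(e−x')²−y'²−z²)/2L = -0.1022
  θ2 = atan2(B,A) + arccos(C/0.3567) = 0.7854
rotate P by −φ3: (-0.0096, 0.0972, -0.3139)
  A cos θ + B sin θ = C:  0.0996·cos θ + -0.3139·sin θ = -0.0708
  γ=atan2(-0.3139,0.0996)=-1.2635;  ψ=arccos(-0.2149)=1.7874;  θ3=γ+ψ≈0.5238

θ₁ = 0.0874, θ₂ = 0.7854, θ₃ = 0.5238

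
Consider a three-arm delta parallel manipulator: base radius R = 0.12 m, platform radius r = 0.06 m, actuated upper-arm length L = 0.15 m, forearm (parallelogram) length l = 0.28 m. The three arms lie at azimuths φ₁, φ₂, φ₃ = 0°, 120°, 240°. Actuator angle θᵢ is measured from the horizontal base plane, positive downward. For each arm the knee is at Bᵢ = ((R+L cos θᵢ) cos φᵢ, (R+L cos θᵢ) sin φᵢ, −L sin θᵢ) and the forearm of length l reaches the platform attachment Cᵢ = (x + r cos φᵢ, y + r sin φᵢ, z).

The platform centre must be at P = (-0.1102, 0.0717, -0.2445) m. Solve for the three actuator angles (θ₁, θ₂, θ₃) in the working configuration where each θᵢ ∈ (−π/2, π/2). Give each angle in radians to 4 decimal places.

φ1=0.0° → target in arm frame (-0.1102, 0.0717)
  e−x'=0.1702;  (l²−L²−(e−x')²−y'²−z²)/2L = -0.1266
  √(A²+B²)=0.2979;  θ1 = -0.9627+2.0098 ≈ 1.0472
φ2=120.0° → target in arm frame (0.1172, 0.0596)
  A=-0.0572, B=-0.2445, C=(l²−L²−A²−y'²−z²)/(2L)=-0.0357
  √(A²+B²)=0.2511;  θ2 = -1.8006+1.7133 ≈ -0.0872
rotate P by −φ3: (-0.0070, -0.1313, -0.2445)
  A=0.0670, B=-0.2445, C=(l²−L²−A²−y'²−z²)/(2L)=-0.0853
  θ3 = atan2(B,A) + arccos(C/0.2535) = 0.6108

θ₁ = 1.0472, θ₂ = -0.0872, θ₃ = 0.6108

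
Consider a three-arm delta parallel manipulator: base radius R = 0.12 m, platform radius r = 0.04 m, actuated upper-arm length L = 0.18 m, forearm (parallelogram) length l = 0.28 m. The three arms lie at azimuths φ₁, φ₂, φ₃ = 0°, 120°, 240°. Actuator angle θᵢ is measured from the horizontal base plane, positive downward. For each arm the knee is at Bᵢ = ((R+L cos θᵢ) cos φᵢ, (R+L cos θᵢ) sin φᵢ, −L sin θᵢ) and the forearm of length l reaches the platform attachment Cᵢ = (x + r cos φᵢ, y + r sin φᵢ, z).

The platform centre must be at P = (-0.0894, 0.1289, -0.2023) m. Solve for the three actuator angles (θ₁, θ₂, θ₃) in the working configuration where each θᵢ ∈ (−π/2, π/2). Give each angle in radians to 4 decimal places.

θ₁ = 1.1345, θ₂ = -0.3490, θ₃ = 1.0474

φ1=0.0° → target in arm frame (-0.0894, 0.1289)
  A cos θ + B sin θ = C:  0.1694·cos θ + -0.2023·sin θ = -0.1118
  θ1 = atan2(B,A) + arccos(C/0.2639) = 1.1345
φ2=120.0° → target in arm frame (0.1563, 0.0130)
  A=-0.0763, B=-0.2023, C=(l²−L²−A²−y'²−z²)/(2L)=-0.0026
  γ=atan2(-0.2023,-0.0763)=-1.9316;  ψ=arccos(-0.0118)=1.5826;  θ2=γ+ψ≈-0.3490
rotate P by −φ3: (-0.0669, -0.1419, -0.2023)
  A cos θ + B sin θ = C:  0.1469·cos θ + -0.2023·sin θ = -0.1018
  θ3 = atan2(B,A) + arccos(C/0.2500) = 1.0474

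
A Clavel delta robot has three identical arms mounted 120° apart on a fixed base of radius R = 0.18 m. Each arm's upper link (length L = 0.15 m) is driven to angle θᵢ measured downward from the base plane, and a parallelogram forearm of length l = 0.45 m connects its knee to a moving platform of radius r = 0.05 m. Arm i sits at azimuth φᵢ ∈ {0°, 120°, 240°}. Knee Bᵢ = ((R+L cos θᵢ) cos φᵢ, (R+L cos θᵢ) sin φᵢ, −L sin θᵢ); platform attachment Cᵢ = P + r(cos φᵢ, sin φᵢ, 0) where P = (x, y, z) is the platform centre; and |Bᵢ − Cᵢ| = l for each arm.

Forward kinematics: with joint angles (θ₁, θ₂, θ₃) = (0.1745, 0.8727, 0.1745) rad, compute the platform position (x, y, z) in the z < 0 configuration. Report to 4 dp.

(0.0585, -0.1013, -0.4057)

arm 1 at φ=0.0°: e+L cos θ1 = 0.2777;  centre 1 = (0.2777, 0.0000, -0.0260)
φ2=120.0°: virtual centre (-0.1132, 0.1961, -0.1149), radius l
arm 3 at φ=240.0°: e+L cos θ3 = 0.2777;  centre 3 = (-0.1389, -0.2405, -0.0260)
subtract pairs → two planes through P
plane₁₂: -0.7819x+0.3922y+-0.1777z = -0.0133
det = 0.7028;  x = 0.0091+-0.1216z,  y = -0.0158+0.2107z
sphere 1 gives Az²+Bz+C=0 with A=1.0592, B=0.1108, C=-0.1294;  B²−4AC=0.5606;  roots -0.4057, 0.3012;  negative root z = -0.4057
x = 0.0585, y = -0.1013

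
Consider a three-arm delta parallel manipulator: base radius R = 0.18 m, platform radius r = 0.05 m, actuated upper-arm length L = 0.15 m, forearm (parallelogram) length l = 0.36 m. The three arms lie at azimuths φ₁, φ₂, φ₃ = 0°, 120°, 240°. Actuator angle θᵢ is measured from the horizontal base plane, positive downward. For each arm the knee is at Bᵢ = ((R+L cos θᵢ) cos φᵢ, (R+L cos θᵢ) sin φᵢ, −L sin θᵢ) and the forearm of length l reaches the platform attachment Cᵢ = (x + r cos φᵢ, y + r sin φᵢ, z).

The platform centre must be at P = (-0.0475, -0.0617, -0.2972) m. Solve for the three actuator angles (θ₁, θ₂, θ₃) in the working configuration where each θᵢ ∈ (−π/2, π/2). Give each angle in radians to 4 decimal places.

θ₁ = 0.6983, θ₂ = 0.6110, θ₃ = -0.0004

φ1=0.0° → target in arm frame (-0.0475, -0.0617)
  A=0.1775, B=-0.2972, C=(l²−L²−A²−y'²−z²)/(2L)=-0.0551
  γ=atan2(-0.2972,0.1775)=-1.0324;  ψ=arccos(-0.1593)=1.7308;  θ1=γ+ψ≈0.6983
rotate P by −φ2: (-0.0297, 0.0720, -0.2972)
  A cos θ + B sin θ = C:  0.1597·cos θ + -0.2972·sin θ = -0.0397
  √(A²+B²)=0.3374;  θ2 = -1.0778+1.6887 ≈ 0.6110
φ3=240.0° → target in arm frame (0.0772, -0.0103)
  A cos θ + B sin θ = C:  0.0528·cos θ + -0.2972·sin θ = 0.0529
  √(A²+B²)=0.3019;  θ3 = -1.3949+1.3946 ≈ -0.0004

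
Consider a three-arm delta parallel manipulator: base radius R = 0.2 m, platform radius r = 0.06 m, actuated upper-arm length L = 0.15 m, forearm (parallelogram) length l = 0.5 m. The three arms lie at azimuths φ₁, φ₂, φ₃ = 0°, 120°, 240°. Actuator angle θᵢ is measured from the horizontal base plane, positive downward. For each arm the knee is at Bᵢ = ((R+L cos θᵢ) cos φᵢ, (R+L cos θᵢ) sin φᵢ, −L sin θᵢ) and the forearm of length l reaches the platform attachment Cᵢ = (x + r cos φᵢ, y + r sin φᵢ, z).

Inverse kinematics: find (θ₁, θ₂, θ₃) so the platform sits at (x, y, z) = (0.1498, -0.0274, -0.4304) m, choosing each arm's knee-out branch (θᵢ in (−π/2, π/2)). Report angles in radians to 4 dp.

arm 1 (φ=0.0°): x'=0.1498, y'=-0.0274
  A cos θ + B sin θ = C:  -0.0098·cos θ + -0.4304·sin θ = 0.1380
  √(A²+B²)=0.4305;  θ1 = -1.5936+1.2444 ≈ -0.3491
rotate P by −φ2: (-0.0986, -0.1160, -0.4304)
  A cos θ + B sin θ = C:  0.2386·cos θ + -0.4304·sin θ = -0.0938
  γ=atan2(-0.4304,0.2386)=-1.0646;  ψ=arccos(-0.1907)=1.7626;  θ2=γ+ψ≈0.6981
rotate P by −φ3: (-0.0512, 0.1434, -0.4304)
  e−x'=0.1912;  (l²−L²−(e−x')²−y'²−z²)/2L = -0.0495
  θ3 = atan2(B,A) + arccos(C/0.4709) = 0.5234

θ₁ = -0.3491, θ₂ = 0.6981, θ₃ = 0.5234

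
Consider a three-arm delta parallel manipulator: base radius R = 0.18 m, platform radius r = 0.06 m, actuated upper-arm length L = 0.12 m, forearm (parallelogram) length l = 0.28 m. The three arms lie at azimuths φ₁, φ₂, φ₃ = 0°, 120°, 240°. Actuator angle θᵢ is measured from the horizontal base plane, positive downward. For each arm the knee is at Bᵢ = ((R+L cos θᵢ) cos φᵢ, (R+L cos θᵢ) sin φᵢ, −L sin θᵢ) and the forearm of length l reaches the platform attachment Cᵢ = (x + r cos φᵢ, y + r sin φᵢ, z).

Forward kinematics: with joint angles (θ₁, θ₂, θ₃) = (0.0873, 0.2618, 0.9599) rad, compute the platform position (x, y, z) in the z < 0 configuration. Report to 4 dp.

arm 1 at φ=0.0°: ρ1 = 0.2395;  centre 1 = (0.2395, 0.0000, -0.0105)
φ2=120.0°: virtual centre (-0.1180, 0.2043, -0.0311), radius l
arm 3 at φ=240.0°: ρ3 = 0.1888;  centre 3 = (-0.0944, -0.1635, -0.0983)
subtract pairs → two planes through P
[-0.7150 0.4086 -0.0412]·P = -0.0009;  [-0.6679 -0.3271 -0.1757]·P = -0.0122
det = 0.5068;  x = 0.0104+-0.1682z,  y = 0.0160+-0.1936z
sphere 1 gives Az²+Bz+C=0 with A=1.0658, B=0.0918, C=-0.0255;  B²−4AC=0.1172;  roots -0.2037, 0.1175;  negative root z = -0.2037
x = 0.0446, y = 0.0554

(0.0446, 0.0554, -0.2037)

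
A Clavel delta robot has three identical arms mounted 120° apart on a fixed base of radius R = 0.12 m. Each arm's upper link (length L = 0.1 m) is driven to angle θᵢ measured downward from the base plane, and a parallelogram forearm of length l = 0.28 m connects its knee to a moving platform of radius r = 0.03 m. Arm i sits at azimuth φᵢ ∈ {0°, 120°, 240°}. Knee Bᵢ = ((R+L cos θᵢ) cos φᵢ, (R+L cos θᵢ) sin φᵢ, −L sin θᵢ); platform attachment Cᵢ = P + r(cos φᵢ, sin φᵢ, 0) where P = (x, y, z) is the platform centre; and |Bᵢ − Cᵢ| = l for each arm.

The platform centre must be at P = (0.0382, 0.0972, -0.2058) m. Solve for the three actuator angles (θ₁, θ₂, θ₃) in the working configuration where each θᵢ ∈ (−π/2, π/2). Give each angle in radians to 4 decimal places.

rotate P by −φ1: (0.0382, 0.0972, -0.2058)
  A=0.0518, B=-0.2058, C=(l²−L²−A²−y'²−z²)/(2L)=0.0696
  √(A²+B²)=0.2122;  θ1 = -1.3242+1.2368 ≈ -0.0875
φ2=120.0° → target in arm frame (0.0651, -0.0817)
  A=0.0249, B=-0.2058, C=(l²−L²−A²−y'²−z²)/(2L)=0.0938
  √(A²+B²)=0.2073;  θ2 = -1.4503+1.1014 ≈ -0.3488
arm 3 (φ=240.0°): x'=-0.1033, y'=-0.0155
  e−x'=0.1933;  (l²−L²−(e−x')²−y'²−z²)/2L = -0.0578
  θ3 = atan2(B,A) + arccos(C/0.2823) = 0.9600

θ₁ = -0.0875, θ₂ = -0.3488, θ₃ = 0.9600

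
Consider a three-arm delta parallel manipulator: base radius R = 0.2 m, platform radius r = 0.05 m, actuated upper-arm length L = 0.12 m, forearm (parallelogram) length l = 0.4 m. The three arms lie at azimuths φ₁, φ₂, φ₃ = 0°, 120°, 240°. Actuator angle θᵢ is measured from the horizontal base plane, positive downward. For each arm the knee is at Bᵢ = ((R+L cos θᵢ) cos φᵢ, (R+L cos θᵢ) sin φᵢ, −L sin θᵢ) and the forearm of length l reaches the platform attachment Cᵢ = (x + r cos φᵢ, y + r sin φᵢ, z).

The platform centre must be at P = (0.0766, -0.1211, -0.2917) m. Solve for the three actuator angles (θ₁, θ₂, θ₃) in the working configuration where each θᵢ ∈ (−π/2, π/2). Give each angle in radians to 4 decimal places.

rotate P by −φ1: (0.0766, -0.1211, -0.2917)
  A=0.0734, B=-0.2917, C=(l²−L²−A²−y'²−z²)/(2L)=0.1686
  θ1 = atan2(B,A) + arccos(C/0.3008) = -0.3484
arm 2 (φ=120.0°): x'=-0.1432, y'=-0.0058
  A cos θ + B sin θ = C:  0.2932·cos θ + -0.2917·sin θ = -0.1061
  θ2 = atan2(B,A) + arccos(C/0.4136) = 1.0475
φ3=240.0° → target in arm frame (0.0666, 0.1269)
  e−x'=0.0834;  (l²−L²−(e−x')²−y'²−z²)/2L = 0.1560
  γ=atan2(-0.2917,0.0834)=-1.2922;  ψ=arccos(0.5143)=1.0306;  θ3=γ+ψ≈-0.2617

θ₁ = -0.3484, θ₂ = 1.0475, θ₃ = -0.2617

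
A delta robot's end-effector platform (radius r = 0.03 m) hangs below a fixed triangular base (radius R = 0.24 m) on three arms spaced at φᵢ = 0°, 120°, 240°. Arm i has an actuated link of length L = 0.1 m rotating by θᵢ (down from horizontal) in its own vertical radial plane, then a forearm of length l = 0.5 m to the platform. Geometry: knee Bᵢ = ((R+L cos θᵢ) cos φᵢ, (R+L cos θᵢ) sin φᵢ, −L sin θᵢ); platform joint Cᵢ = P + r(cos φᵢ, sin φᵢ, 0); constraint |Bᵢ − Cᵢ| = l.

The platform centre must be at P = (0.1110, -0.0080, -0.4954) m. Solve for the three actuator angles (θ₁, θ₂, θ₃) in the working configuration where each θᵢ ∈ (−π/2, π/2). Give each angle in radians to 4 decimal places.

θ₁ = 0.3491, θ₂ = 1.3964, θ₃ = 1.3088

φ1=0.0° → target in arm frame (0.1110, -0.0080)
  A cos θ + B sin θ = C:  0.0990·cos θ + -0.4954·sin θ = -0.0764
  θ1 = atan2(B,A) + arccos(C/0.5052) = 0.3491
φ2=120.0° → target in arm frame (-0.0624, -0.0921)
  A cos θ + B sin θ = C:  0.2724·cos θ + -0.4954·sin θ = -0.4406
  √(A²+B²)=0.5654;  θ2 = -1.0680+2.4645 ≈ 1.3964
rotate P by −φ3: (-0.0486, 0.1001, -0.4954)
  A=0.2586, B=-0.4954, C=(l²−L²−A²−y'²−z²)/(2L)=-0.4115
  γ=atan2(-0.4954,0.2586)=-1.0897;  ψ=arccos(-0.7364)=2.3986;  θ3=γ+ψ≈1.3088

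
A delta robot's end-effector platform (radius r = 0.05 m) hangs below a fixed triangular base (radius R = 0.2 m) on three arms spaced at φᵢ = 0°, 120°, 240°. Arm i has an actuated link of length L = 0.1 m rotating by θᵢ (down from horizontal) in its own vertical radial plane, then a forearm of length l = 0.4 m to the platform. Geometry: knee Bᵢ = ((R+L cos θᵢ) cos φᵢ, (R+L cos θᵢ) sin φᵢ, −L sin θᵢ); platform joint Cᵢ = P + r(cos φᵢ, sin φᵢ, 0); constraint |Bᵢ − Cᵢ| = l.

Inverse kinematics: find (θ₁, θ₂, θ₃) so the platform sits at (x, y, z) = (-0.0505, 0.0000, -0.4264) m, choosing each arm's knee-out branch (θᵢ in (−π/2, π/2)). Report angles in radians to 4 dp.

rotate P by −φ1: (-0.0505, 0.0000, -0.4264)
  e−x'=0.2005;  (l²−L²−(e−x')²−y'²−z²)/2L = -0.3601
  √(A²+B²)=0.4712;  θ1 = -1.1313+2.4406 ≈ 1.3094
φ2=120.0° → target in arm frame (0.0252, 0.0437)
  A cos θ + B sin θ = C:  0.1248·cos θ + -0.4264·sin θ = -0.2465
  θ2 = atan2(B,A) + arccos(C/0.4443) = 0.8727
φ3=240.0° → target in arm frame (0.0253, -0.0437)
  A=0.1247, B=-0.4264, C=(l²−L²−A²−y'²−z²)/(2L)=-0.2465
  θ3 = atan2(B,A) + arccos(C/0.4443) = 0.8727

θ₁ = 1.3094, θ₂ = 0.8727, θ₃ = 0.8727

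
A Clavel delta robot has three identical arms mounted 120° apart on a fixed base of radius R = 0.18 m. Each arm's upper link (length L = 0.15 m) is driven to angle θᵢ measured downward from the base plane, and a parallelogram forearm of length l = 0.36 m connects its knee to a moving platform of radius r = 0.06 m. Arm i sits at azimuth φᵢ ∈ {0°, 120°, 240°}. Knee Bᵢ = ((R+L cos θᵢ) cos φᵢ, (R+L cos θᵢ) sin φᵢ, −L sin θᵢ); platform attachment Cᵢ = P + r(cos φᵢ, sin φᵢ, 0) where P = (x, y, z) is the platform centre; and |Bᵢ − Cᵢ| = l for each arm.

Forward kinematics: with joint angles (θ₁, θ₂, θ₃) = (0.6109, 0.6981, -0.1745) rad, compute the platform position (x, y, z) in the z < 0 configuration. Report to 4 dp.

(-0.0394, -0.0894, -0.2908)

O1 = (0.2429·cos0.0°, 0.2429·sin0.0°, -0.0860) = (0.2429, 0.0000, -0.0860)
O2 = (0.2349·cos120.0°, 0.2349·sin120.0°, -0.0964) = (-0.1175, 0.2034, -0.0964)
arm 3 at φ=240.0°: ρ3 = 0.2677;  O3 = (-0.1339, -0.2319, 0.0260)
eliminate P² terms by subtracting sphere 1 from 2 and 3
[-0.7206 0.4069 -0.0207]·P = -0.0019;  [-0.7535 -0.4637 0.2242]·P = 0.0060
det = 0.6407;  x = -0.0024+0.1273z,  y = -0.0090+0.2765z
into |P−O₁|² = l²: 1.0927z² + 0.1047z + -0.0620 = 0;  Δ = 0.2818;  z = -0.2908 or 0.1950 → z<0 root = -0.2908
x = -0.0394, y = -0.0894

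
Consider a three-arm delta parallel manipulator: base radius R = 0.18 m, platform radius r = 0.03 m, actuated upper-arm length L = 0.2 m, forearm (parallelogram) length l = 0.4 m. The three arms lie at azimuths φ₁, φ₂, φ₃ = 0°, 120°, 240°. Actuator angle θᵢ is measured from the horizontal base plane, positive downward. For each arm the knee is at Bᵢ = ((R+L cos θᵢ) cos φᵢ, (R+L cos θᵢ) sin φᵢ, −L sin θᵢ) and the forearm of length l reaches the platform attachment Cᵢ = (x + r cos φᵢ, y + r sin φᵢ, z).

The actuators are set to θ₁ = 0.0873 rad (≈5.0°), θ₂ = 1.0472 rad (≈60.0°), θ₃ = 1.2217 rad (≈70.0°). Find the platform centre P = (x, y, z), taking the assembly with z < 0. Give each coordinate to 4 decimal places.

(0.1683, 0.0318, -0.3728)

centre 1 = (0.3492·cos0.0°, 0.3492·sin0.0°, -0.0174) = (0.3492, 0.0000, -0.0174)
arm 2 at φ=120.0°: ρ2 = 0.2500;  centre 2 = (-0.1250, 0.2165, -0.1732)
arm 3 at φ=240.0°: ρ3 = 0.2184;  centre 3 = (-0.1092, -0.1891, -0.1879)
eliminate P² terms by subtracting sphere 1 from 2 and 3
linear system: -0.9485x+0.4330y = -0.0298−-0.3115z; -0.9169x+-0.3783y = -0.0392−-0.3410z
Cramer: x(z) = 0.0374-0.3513z;  y(z) = 0.0131-0.0500z
into |P−centre ₁|² = l²: 1.1259z² + 0.2527z + -0.0623 = 0;  Δ = 0.3443;  z = -0.3728 or 0.1484 → z<0 root = -0.3728
x = 0.1683, y = 0.0318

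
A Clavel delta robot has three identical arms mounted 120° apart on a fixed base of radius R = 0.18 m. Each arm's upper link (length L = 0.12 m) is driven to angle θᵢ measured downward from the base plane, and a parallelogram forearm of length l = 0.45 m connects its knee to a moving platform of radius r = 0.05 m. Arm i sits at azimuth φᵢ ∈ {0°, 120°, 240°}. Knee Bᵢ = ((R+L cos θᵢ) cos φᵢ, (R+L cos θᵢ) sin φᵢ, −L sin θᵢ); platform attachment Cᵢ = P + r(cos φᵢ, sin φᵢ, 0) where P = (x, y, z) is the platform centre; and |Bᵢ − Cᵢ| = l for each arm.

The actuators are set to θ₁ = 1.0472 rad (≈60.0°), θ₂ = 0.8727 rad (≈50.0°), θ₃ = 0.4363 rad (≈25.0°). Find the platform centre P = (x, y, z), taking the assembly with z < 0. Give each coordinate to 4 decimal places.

φ1=0.0°: virtual centre (0.1900, 0.0000, -0.1039), radius l
φ2=120.0°: virtual centre (-0.1036, 0.1794, -0.0919), radius l
O3 = (0.2388·cos240.0°, 0.2388·sin240.0°, -0.0507) = (-0.1194, -0.2068, -0.0507)
|O₂|²−|O₁|² = 0.0045;  |O₃|²−|O₁|² = 0.0127
[-0.5871 0.3588 0.0240]·P = 0.0045;  [-0.6188 -0.4135 0.1064]·P = 0.0127
Cramer: x(z) = -0.0137+0.1035z;  y(z) = -0.0101+0.1025z
quadratic in z: (1.0212)z²+(0.1636)z+(-0.1501)=0, √Δ=0.7999 → z ∈ {-0.4717, 0.3115}; z = -0.4717 (taking z<0)
x = -0.0626, y = -0.0584

(-0.0626, -0.0584, -0.4717)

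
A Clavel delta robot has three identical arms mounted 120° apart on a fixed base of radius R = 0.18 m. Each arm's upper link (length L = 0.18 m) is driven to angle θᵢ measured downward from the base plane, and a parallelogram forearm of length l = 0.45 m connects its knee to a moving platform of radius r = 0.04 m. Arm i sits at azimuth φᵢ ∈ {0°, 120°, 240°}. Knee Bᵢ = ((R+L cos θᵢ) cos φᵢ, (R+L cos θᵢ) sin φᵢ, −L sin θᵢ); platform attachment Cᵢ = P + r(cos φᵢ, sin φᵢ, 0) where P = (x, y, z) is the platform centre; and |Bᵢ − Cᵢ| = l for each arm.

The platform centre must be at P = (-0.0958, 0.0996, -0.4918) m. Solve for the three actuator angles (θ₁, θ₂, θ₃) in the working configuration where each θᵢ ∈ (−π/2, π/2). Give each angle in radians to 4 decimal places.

θ₁ = 1.2214, θ₂ = 0.4362, θ₃ = 1.0471

rotate P by −φ1: (-0.0958, 0.0996, -0.4918)
  e−x'=0.2358;  (l²−L²−(e−x')²−y'²−z²)/2L = -0.3814
  √(A²+B²)=0.5454;  θ1 = -1.1237+2.3451 ≈ 1.2214
arm 2 (φ=120.0°): x'=0.1342, y'=0.0332
  e−x'=0.0058;  (l²−L²−(e−x')²−y'²−z²)/2L = -0.2025
  θ2 = atan2(B,A) + arccos(C/0.4918) = 0.4362
φ3=240.0° → target in arm frame (-0.0384, -0.1328)
  A=0.1784, B=-0.4918, C=(l²−L²−A²−y'²−z²)/(2L)=-0.3367
  γ=atan2(-0.4918,0.1784)=-1.2229;  ψ=arccos(-0.6436)=2.2700;  θ3=γ+ψ≈1.0471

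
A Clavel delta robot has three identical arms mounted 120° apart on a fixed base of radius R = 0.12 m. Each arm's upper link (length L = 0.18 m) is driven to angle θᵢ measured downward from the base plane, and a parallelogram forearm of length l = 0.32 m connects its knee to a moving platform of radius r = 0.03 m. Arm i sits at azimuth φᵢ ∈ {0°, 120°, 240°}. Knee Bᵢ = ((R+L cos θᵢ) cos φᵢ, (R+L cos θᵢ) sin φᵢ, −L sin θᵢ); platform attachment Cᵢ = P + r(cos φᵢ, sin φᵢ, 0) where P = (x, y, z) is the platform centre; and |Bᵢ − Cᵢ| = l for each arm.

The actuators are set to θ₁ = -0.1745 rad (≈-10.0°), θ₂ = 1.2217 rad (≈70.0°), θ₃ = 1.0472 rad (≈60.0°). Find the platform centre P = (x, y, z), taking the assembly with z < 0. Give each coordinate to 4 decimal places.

(0.1793, -0.0305, -0.2749)

O1 = (0.2673·cos0.0°, 0.2673·sin0.0°, 0.0313) = (0.2673, 0.0000, 0.0313)
φ2=120.0°: virtual centre (-0.0758, 0.1313, -0.1691), radius l
O3 = (0.1800·cos240.0°, 0.1800·sin240.0°, -0.1559) = (-0.0900, -0.1559, -0.1559)
eliminate P² terms by subtracting sphere 1 from 2 and 3
linear system: -0.6861x+0.2625y = -0.0208−-0.4008z; -0.7145x+-0.3118y = -0.0157−-0.3743z
det = 0.4015;  x = 0.0264+-0.5560z,  y = -0.0102+0.0737z
into |P−O₁|² = l²: 1.3145z² + 0.2038z + -0.0433 = 0;  Δ = 0.2693;  z = -0.2749 or 0.1199 → z<0 root = -0.2749
x = 0.1793, y = -0.0305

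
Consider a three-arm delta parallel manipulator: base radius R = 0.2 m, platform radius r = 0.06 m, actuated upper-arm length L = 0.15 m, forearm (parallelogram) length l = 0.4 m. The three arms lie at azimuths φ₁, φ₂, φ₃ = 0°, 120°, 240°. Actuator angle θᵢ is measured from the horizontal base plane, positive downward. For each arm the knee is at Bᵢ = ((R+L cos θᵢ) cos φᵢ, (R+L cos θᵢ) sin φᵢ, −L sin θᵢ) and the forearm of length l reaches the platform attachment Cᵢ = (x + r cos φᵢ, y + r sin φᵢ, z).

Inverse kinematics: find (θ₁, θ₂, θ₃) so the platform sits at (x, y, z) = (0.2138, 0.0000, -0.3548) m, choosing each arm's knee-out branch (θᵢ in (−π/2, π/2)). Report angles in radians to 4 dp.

rotate P by −φ1: (0.2138, 0.0000, -0.3548)
  e−x'=-0.0738;  (l²−L²−(e−x')²−y'²−z²)/2L = 0.0206
  θ1 = atan2(B,A) + arccos(C/0.3624) = -0.2619
arm 2 (φ=120.0°): x'=-0.1069, y'=-0.1852
  A cos θ + B sin θ = C:  0.2469·cos θ + -0.3548·sin θ = -0.2788
  √(A²+B²)=0.4323;  θ2 = -0.9628+2.2717 ≈ 1.3088
φ3=240.0° → target in arm frame (-0.1069, 0.1852)
  A cos θ + B sin θ = C:  0.2469·cos θ + -0.3548·sin θ = -0.2788
  θ3 = atan2(B,A) + arccos(C/0.4323) = 1.3088

θ₁ = -0.2619, θ₂ = 1.3088, θ₃ = 1.3088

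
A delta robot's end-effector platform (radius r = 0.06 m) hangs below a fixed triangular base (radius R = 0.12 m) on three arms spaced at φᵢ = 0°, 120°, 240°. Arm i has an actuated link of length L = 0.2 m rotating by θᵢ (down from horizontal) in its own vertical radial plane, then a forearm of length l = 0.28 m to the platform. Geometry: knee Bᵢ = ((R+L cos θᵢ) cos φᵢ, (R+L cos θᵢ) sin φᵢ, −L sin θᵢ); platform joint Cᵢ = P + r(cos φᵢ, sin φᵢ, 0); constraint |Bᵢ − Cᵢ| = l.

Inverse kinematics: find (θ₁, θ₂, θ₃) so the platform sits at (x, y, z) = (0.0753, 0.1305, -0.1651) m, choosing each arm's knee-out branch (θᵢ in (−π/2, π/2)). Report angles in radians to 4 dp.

θ₁ = 0.0000, θ₂ = -0.0005, θ₃ = 1.2217

φ1=0.0° → target in arm frame (0.0753, 0.1305)
  A cos θ + B sin θ = C:  -0.0153·cos θ + -0.1651·sin θ = -0.0153
  θ1 = atan2(B,A) + arccos(C/0.1658) = 0.0000
φ2=120.0° → target in arm frame (0.0754, -0.1305)
  A cos θ + B sin θ = C:  -0.0154·cos θ + -0.1651·sin θ = -0.0153
  θ2 = atan2(B,A) + arccos(C/0.1658) = -0.0005
φ3=240.0° → target in arm frame (-0.1507, 0.0000)
  A=0.2107, B=-0.1651, C=(l²−L²−A²−y'²−z²)/(2L)=-0.0831
  γ=atan2(-0.1651,0.2107)=-0.6647;  ψ=arccos(-0.3105)=1.8865;  θ3=γ+ψ≈1.2217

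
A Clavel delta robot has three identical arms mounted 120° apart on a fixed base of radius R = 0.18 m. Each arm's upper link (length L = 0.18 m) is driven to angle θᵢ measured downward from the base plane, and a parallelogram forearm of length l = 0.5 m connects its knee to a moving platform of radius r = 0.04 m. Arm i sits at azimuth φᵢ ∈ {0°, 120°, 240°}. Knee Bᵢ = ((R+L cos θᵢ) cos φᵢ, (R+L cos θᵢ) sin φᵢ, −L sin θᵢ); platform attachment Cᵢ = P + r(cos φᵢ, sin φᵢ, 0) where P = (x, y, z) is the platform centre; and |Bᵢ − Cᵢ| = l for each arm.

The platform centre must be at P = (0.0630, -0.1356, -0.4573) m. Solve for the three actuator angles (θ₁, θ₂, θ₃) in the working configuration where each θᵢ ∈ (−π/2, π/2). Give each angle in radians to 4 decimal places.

θ₁ = 0.2618, θ₂ = 0.9599, θ₃ = 0.1745

φ1=0.0° → target in arm frame (0.0630, -0.1356)
  A cos θ + B sin θ = C:  0.0770·cos θ + -0.4573·sin θ = -0.0440
  √(A²+B²)=0.4637;  θ1 = -1.4040+1.6658 ≈ 0.2618
φ2=120.0° → target in arm frame (-0.1489, 0.0132)
  A cos θ + B sin θ = C:  0.2889·cos θ + -0.4573·sin θ = -0.2088
  θ2 = atan2(B,A) + arccos(C/0.5409) = 0.9599
arm 3 (φ=240.0°): x'=0.0859, y'=0.1224
  A cos θ + B sin θ = C:  0.0541·cos θ + -0.4573·sin θ = -0.0262
  √(A²+B²)=0.4605;  θ3 = -1.4531+1.6276 ≈ 0.1745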